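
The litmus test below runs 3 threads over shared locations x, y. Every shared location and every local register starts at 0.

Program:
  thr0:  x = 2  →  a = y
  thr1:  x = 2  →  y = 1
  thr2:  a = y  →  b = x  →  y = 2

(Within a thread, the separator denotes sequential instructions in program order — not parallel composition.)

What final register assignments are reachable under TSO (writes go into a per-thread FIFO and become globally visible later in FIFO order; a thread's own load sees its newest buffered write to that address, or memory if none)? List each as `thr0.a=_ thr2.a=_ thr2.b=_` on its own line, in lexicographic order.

outcome vector order: (thr0.a,thr2.a,thr2.b)
|TSO outcomes| = 9

thr0.a=0 thr2.a=0 thr2.b=0
thr0.a=0 thr2.a=0 thr2.b=2
thr0.a=0 thr2.a=1 thr2.b=2
thr0.a=1 thr2.a=0 thr2.b=0
thr0.a=1 thr2.a=0 thr2.b=2
thr0.a=1 thr2.a=1 thr2.b=2
thr0.a=2 thr2.a=0 thr2.b=0
thr0.a=2 thr2.a=0 thr2.b=2
thr0.a=2 thr2.a=1 thr2.b=2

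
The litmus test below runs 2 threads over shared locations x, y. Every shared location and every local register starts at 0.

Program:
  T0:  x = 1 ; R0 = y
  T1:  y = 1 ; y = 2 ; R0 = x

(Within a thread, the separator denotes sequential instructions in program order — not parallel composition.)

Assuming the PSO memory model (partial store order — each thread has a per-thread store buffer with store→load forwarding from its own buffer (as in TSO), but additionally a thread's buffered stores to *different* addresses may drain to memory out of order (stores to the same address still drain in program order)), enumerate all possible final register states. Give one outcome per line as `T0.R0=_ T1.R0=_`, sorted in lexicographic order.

outcome vector order: (T0.R0,T1.R0)
|PSO outcomes| = 6

T0.R0=0 T1.R0=0
T0.R0=0 T1.R0=1
T0.R0=1 T1.R0=0
T0.R0=1 T1.R0=1
T0.R0=2 T1.R0=0
T0.R0=2 T1.R0=1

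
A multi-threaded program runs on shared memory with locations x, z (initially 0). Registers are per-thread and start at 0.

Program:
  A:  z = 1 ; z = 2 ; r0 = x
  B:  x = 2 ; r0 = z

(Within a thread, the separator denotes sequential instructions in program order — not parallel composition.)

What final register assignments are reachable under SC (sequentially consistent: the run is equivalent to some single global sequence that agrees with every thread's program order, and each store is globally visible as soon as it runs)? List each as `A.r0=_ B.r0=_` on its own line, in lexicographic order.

outcome vector order: (A.r0,B.r0)
|SC outcomes| = 4

A.r0=0 B.r0=2
A.r0=2 B.r0=0
A.r0=2 B.r0=1
A.r0=2 B.r0=2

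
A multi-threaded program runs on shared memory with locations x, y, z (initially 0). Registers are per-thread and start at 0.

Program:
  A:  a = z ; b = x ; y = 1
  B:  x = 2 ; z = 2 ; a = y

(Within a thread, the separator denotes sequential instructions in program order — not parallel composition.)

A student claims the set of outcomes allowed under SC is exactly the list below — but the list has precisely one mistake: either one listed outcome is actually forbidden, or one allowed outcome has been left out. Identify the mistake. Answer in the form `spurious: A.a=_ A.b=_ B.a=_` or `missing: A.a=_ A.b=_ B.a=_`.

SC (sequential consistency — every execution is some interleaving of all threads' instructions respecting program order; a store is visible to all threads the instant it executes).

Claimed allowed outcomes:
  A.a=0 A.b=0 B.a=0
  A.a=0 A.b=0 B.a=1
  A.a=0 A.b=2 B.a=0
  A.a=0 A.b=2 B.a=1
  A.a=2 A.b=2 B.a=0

outcome vector order: (A.a,A.b,B.a)
[SC] allowed = {0/0/0 0/0/1 0/2/0 0/2/1 2/2/0 2/2/1}
SC∖claimed = {2/2/1}

missing: A.a=2 A.b=2 B.a=1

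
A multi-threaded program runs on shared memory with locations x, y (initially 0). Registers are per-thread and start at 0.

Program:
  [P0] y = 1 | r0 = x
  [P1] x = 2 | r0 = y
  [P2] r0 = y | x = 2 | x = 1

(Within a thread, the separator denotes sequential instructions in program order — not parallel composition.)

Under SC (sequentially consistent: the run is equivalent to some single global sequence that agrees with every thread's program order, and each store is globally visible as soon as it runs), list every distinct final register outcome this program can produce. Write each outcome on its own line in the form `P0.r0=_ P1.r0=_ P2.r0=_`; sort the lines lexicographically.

outcome vector order: (P0.r0,P1.r0,P2.r0)
|SC outcomes| = 10

P0.r0=0 P1.r0=1 P2.r0=0
P0.r0=0 P1.r0=1 P2.r0=1
P0.r0=1 P1.r0=0 P2.r0=0
P0.r0=1 P1.r0=0 P2.r0=1
P0.r0=1 P1.r0=1 P2.r0=0
P0.r0=1 P1.r0=1 P2.r0=1
P0.r0=2 P1.r0=0 P2.r0=0
P0.r0=2 P1.r0=0 P2.r0=1
P0.r0=2 P1.r0=1 P2.r0=0
P0.r0=2 P1.r0=1 P2.r0=1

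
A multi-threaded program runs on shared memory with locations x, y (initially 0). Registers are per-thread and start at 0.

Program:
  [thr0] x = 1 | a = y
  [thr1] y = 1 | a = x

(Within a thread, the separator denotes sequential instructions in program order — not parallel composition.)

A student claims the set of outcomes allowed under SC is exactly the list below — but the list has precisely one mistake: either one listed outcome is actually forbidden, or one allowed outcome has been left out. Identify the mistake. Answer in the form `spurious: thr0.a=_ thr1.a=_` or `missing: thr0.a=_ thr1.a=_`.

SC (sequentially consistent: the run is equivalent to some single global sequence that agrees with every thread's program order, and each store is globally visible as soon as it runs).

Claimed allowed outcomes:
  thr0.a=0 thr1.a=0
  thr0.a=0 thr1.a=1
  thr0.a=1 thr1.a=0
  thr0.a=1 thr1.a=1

outcome vector order: (thr0.a,thr1.a)
SC (3): <0 1>; <1 0>; <1 1>
claimed∖SC = {<0 0>}

spurious: thr0.a=0 thr1.a=0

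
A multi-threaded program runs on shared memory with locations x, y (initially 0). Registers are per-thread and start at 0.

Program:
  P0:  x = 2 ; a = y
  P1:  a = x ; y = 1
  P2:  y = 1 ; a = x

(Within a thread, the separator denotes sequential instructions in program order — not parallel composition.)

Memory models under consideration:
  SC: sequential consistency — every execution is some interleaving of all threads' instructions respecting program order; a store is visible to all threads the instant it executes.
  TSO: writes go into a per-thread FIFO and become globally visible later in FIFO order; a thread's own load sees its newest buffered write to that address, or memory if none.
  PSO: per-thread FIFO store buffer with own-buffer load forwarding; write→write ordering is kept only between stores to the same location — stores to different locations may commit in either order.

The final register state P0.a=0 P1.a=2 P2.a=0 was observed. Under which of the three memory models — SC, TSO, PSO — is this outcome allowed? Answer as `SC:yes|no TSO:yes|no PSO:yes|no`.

outcome vector order: (P0.a,P1.a,P2.a)
SC: 6 outcomes — {0/0/2 0/2/2 1/0/0 1/0/2 1/2/0 1/2/2}
TSO: 8 outcomes — {0/0/0 0/0/2 0/2/0 0/2/2 1/0/0 1/0/2 1/2/0 1/2/2}
PSO: 8 outcomes — {0/0/0 0/0/2 0/2/0 0/2/2 1/0/0 1/0/2 1/2/0 1/2/2}
target 0/2/0 ∈ {TSO,PSO}

SC:no TSO:yes PSO:yes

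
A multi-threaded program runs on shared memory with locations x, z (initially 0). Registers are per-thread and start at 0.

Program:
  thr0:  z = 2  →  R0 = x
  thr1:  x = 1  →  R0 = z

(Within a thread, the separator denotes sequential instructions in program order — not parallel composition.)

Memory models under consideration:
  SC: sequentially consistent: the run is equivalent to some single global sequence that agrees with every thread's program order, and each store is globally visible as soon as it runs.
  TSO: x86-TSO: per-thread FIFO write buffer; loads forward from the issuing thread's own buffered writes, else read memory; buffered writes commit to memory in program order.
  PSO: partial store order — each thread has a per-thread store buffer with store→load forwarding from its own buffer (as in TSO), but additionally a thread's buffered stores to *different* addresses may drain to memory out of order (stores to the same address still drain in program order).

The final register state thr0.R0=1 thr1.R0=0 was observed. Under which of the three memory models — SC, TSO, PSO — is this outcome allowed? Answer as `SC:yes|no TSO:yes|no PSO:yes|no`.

SC:yes TSO:yes PSO:yes

outcome vector order: (thr0.R0,thr1.R0)
SC (3): 02, 10, 12
TSO (4): 00, 02, 10, 12
PSO (4): 00, 02, 10, 12
target 10 ∈ {SC,TSO,PSO}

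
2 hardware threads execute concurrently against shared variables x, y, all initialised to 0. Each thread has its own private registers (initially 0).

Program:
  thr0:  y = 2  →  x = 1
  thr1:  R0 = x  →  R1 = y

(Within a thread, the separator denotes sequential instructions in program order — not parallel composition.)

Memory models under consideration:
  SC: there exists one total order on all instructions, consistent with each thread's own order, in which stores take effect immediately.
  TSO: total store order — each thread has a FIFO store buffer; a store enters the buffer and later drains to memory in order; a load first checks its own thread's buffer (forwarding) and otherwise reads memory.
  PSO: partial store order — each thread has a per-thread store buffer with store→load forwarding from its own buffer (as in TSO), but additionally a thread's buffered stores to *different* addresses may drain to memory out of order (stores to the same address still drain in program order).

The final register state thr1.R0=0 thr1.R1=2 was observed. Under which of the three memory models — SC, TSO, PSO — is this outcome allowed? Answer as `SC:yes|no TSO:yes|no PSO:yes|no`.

SC:yes TSO:yes PSO:yes

outcome vector order: (thr1.R0,thr1.R1)
SC: 3 outcomes — {<0 0> <0 2> <1 2>}
TSO: 3 outcomes — {<0 0> <0 2> <1 2>}
PSO: 4 outcomes — {<0 0> <0 2> <1 0> <1 2>}
target <0 2> ∈ {SC,TSO,PSO}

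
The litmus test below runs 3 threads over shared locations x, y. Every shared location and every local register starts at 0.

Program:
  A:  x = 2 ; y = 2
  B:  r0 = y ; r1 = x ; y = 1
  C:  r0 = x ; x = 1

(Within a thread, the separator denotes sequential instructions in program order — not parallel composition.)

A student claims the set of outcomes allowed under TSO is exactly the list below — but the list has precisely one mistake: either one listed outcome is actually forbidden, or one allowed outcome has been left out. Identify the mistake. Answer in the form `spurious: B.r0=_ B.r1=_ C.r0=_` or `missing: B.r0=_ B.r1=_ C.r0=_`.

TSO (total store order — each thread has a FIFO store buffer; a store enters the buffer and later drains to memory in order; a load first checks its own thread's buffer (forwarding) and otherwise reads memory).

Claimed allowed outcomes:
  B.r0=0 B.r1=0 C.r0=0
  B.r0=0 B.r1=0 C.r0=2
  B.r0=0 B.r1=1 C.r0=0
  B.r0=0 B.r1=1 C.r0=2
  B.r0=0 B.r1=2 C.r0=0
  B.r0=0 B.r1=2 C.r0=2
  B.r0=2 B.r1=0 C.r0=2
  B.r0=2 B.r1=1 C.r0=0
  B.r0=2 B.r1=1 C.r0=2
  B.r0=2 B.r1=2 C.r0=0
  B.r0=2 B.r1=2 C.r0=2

spurious: B.r0=2 B.r1=0 C.r0=2

outcome vector order: (B.r0,B.r1,C.r0)
TSO (10): 000; 002; 010; 012; 020; 022; 210; 212; 220; 222
claimed∖TSO = {202}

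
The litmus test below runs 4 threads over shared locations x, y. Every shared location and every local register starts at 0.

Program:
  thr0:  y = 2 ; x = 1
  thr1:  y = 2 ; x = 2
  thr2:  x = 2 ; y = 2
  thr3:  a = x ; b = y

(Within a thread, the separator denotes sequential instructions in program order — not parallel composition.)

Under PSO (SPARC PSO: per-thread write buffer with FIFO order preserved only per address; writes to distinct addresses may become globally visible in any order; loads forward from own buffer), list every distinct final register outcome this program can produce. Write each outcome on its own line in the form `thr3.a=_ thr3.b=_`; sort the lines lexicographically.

thr3.a=0 thr3.b=0
thr3.a=0 thr3.b=2
thr3.a=1 thr3.b=0
thr3.a=1 thr3.b=2
thr3.a=2 thr3.b=0
thr3.a=2 thr3.b=2

outcome vector order: (thr3.a,thr3.b)
|PSO outcomes| = 6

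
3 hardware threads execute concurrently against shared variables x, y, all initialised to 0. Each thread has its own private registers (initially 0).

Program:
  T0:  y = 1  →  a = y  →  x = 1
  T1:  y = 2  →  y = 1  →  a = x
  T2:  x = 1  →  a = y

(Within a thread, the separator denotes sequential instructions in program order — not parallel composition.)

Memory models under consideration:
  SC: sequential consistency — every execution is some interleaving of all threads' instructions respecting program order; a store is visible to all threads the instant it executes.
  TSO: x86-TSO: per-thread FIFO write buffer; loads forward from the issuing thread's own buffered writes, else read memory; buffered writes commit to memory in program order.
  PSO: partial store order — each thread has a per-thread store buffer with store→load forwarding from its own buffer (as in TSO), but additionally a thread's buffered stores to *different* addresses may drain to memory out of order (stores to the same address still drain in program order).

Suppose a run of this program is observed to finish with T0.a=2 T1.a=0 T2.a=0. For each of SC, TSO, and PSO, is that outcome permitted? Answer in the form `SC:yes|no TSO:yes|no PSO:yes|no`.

outcome vector order: (T0.a,T1.a,T2.a)
[SC] allowed = {101 110 111 112 201 210 211 212}
[TSO] allowed = {100 101 102 110 111 112 200 201 202 210 211 212}
[PSO] allowed = {100 101 102 110 111 112 200 201 202 210 211 212}
target 200 ∈ {TSO,PSO}

SC:no TSO:yes PSO:yes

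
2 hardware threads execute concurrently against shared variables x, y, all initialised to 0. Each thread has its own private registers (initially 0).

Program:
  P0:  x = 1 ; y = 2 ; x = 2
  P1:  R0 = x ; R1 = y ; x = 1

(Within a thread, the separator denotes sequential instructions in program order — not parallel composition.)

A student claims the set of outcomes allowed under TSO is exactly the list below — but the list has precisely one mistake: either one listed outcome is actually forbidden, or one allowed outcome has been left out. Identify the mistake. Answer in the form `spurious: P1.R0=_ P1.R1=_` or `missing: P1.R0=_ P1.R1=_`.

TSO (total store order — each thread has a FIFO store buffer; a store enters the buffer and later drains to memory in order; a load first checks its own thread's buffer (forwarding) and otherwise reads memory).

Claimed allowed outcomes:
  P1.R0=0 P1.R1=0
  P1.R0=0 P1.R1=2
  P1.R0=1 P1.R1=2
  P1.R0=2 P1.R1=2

missing: P1.R0=1 P1.R1=0

outcome vector order: (P1.R0,P1.R1)
under TSO → <0 0>; <0 2>; <1 0>; <1 2>; <2 2>
TSO∖claimed = {<1 0>}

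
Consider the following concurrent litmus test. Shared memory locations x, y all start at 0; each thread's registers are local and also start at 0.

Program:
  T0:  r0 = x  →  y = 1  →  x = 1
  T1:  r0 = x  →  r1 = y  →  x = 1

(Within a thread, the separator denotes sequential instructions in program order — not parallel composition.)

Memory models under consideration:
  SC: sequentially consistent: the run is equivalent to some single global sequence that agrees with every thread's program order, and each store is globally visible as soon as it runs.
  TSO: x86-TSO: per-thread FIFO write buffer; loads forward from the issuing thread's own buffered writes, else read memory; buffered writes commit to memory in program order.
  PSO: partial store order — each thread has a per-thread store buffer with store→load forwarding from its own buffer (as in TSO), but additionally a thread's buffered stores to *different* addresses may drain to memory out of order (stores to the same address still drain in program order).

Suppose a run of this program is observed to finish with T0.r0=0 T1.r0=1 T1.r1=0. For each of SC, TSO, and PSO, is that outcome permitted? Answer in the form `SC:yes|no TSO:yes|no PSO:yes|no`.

SC:no TSO:no PSO:yes

outcome vector order: (T0.r0,T1.r0,T1.r1)
SC: 4 outcomes — {(0,0,0); (0,0,1); (0,1,1); (1,0,0)}
TSO: 4 outcomes — {(0,0,0); (0,0,1); (0,1,1); (1,0,0)}
PSO: 5 outcomes — {(0,0,0); (0,0,1); (0,1,0); (0,1,1); (1,0,0)}
target (0,1,0) ∈ {PSO}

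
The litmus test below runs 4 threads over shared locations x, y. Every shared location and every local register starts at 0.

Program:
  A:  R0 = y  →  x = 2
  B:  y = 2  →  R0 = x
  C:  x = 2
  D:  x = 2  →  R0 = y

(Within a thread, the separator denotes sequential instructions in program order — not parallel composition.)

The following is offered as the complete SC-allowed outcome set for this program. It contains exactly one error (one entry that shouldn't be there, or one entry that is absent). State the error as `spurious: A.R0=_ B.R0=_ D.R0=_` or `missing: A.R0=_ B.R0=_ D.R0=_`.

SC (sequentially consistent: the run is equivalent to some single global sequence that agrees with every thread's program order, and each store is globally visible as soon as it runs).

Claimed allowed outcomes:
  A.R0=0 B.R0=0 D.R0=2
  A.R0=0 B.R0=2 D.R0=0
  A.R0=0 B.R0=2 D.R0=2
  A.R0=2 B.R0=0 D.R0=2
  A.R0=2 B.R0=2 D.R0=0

outcome vector order: (A.R0,B.R0,D.R0)
SC (6): (0,0,2) (0,2,0) (0,2,2) (2,0,2) (2,2,0) (2,2,2)
SC∖claimed = {(2,2,2)}

missing: A.R0=2 B.R0=2 D.R0=2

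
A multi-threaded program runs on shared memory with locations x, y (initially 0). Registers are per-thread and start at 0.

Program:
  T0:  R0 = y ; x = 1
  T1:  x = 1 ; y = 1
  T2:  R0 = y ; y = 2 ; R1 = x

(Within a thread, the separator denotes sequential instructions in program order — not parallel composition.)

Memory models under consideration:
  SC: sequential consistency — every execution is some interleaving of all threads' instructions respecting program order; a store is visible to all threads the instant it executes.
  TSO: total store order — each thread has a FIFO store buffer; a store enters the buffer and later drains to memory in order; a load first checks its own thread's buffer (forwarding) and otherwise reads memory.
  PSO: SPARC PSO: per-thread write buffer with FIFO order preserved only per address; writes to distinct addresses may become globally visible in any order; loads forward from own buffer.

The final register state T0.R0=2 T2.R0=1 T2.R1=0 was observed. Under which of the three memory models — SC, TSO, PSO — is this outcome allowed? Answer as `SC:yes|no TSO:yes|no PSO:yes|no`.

outcome vector order: (T0.R0,T2.R0,T2.R1)
SC (9): <0 0 0>, <0 0 1>, <0 1 1>, <1 0 0>, <1 0 1>, <1 1 1>, <2 0 0>, <2 0 1>, <2 1 1>
TSO (9): <0 0 0>, <0 0 1>, <0 1 1>, <1 0 0>, <1 0 1>, <1 1 1>, <2 0 0>, <2 0 1>, <2 1 1>
PSO (12): <0 0 0>, <0 0 1>, <0 1 0>, <0 1 1>, <1 0 0>, <1 0 1>, <1 1 0>, <1 1 1>, <2 0 0>, <2 0 1>, <2 1 0>, <2 1 1>
target <2 1 0> ∈ {PSO}

SC:no TSO:no PSO:yes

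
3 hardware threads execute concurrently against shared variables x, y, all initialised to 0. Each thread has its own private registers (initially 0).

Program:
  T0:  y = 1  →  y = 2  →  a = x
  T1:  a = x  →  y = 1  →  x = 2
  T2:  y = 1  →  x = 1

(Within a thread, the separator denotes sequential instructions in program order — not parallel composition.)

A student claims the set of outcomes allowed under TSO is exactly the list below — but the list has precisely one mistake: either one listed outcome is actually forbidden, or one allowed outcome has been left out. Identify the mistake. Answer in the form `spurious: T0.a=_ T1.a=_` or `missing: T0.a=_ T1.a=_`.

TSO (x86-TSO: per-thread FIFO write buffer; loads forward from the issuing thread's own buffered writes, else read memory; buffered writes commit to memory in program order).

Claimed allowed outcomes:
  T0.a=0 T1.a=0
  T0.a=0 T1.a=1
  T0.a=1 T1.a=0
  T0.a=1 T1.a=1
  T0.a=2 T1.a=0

outcome vector order: (T0.a,T1.a)
under TSO → 00, 01, 10, 11, 20, 21
TSO∖claimed = {21}

missing: T0.a=2 T1.a=1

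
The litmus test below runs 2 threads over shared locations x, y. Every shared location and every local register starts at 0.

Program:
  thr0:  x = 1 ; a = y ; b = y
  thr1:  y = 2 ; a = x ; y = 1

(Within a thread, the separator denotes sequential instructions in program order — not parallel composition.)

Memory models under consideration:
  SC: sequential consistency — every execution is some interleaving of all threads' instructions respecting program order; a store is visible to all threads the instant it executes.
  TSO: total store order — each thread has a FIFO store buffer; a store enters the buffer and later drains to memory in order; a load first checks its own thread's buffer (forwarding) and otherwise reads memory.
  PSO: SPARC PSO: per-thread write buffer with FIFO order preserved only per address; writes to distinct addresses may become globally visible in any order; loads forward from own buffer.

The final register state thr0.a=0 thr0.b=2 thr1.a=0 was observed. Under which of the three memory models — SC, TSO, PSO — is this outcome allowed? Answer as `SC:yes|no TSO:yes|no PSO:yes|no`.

outcome vector order: (thr0.a,thr0.b,thr1.a)
under SC → 0/0/1; 0/1/1; 0/2/1; 1/1/0; 1/1/1; 2/1/0; 2/1/1; 2/2/0; 2/2/1
under TSO → 0/0/0; 0/0/1; 0/1/0; 0/1/1; 0/2/0; 0/2/1; 1/1/0; 1/1/1; 2/1/0; 2/1/1; 2/2/0; 2/2/1
under PSO → 0/0/0; 0/0/1; 0/1/0; 0/1/1; 0/2/0; 0/2/1; 1/1/0; 1/1/1; 2/1/0; 2/1/1; 2/2/0; 2/2/1
target 0/2/0 ∈ {TSO,PSO}

SC:no TSO:yes PSO:yes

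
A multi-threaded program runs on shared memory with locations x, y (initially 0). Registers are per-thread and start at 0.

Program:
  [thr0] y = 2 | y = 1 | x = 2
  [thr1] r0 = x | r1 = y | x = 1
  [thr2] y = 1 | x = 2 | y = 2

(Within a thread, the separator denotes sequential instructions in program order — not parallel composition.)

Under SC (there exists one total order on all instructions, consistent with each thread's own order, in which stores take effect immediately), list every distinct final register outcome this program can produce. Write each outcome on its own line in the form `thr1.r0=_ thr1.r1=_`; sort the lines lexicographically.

thr1.r0=0 thr1.r1=0
thr1.r0=0 thr1.r1=1
thr1.r0=0 thr1.r1=2
thr1.r0=2 thr1.r1=1
thr1.r0=2 thr1.r1=2

outcome vector order: (thr1.r0,thr1.r1)
|SC outcomes| = 5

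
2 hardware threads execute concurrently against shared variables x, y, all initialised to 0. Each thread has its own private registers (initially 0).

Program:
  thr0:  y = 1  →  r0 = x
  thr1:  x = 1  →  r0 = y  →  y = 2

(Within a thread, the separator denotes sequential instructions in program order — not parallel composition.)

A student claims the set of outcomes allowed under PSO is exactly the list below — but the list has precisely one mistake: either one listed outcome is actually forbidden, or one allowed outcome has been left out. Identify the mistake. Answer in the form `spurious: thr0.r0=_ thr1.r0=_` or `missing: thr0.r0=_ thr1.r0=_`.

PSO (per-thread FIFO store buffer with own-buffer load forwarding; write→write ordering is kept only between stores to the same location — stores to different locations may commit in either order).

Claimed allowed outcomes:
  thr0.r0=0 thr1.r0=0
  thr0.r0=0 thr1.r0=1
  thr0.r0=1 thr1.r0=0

outcome vector order: (thr0.r0,thr1.r0)
under PSO → (0,0); (0,1); (1,0); (1,1)
PSO∖claimed = {(1,1)}

missing: thr0.r0=1 thr1.r0=1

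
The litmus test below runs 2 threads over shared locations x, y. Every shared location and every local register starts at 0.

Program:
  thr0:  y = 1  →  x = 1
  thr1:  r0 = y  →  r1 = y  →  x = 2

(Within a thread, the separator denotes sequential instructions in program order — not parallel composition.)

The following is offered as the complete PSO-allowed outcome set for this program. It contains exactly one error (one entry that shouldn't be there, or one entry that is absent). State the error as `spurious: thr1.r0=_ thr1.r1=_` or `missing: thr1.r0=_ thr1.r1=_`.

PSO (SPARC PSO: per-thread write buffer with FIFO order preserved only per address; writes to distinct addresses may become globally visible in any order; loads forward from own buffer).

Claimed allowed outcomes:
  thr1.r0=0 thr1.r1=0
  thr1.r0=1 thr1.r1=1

outcome vector order: (thr1.r0,thr1.r1)
PSO (3): 0/0 0/1 1/1
PSO∖claimed = {0/1}

missing: thr1.r0=0 thr1.r1=1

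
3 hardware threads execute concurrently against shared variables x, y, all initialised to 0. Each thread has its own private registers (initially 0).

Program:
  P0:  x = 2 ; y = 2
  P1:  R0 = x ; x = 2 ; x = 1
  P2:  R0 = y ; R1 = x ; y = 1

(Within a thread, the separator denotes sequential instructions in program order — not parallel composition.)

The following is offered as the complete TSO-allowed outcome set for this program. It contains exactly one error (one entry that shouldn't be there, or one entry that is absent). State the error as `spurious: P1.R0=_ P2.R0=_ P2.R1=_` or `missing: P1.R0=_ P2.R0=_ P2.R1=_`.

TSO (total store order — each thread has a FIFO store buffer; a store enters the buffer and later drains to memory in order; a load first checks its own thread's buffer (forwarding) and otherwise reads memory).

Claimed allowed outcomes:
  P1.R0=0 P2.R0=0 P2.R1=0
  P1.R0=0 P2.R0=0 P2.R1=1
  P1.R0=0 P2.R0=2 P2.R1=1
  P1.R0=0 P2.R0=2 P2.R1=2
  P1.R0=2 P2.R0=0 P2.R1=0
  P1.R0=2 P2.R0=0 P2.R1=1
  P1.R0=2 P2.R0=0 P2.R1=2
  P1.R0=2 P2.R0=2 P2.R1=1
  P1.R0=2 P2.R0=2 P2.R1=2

missing: P1.R0=0 P2.R0=0 P2.R1=2

outcome vector order: (P1.R0,P2.R0,P2.R1)
under TSO → 0/0/0; 0/0/1; 0/0/2; 0/2/1; 0/2/2; 2/0/0; 2/0/1; 2/0/2; 2/2/1; 2/2/2
TSO∖claimed = {0/0/2}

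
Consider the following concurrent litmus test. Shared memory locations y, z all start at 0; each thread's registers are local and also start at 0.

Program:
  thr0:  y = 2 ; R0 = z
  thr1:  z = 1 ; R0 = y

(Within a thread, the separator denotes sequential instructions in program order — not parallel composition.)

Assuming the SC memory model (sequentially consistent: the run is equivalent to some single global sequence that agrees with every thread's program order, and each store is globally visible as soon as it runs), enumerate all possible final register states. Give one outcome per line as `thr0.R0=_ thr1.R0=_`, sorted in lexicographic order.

outcome vector order: (thr0.R0,thr1.R0)
|SC outcomes| = 3

thr0.R0=0 thr1.R0=2
thr0.R0=1 thr1.R0=0
thr0.R0=1 thr1.R0=2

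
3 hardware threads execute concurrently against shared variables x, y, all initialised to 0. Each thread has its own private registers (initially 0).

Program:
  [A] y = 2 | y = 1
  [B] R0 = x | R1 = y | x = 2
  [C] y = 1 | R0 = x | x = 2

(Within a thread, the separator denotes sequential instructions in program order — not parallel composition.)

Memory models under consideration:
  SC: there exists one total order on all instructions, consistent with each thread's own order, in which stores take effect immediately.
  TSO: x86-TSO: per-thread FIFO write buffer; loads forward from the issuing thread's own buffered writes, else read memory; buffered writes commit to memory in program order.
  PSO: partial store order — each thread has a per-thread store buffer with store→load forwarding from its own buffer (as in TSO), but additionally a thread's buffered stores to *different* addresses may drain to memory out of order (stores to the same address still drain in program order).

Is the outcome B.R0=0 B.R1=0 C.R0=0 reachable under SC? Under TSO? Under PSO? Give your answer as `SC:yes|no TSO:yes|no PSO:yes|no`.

SC:yes TSO:yes PSO:yes

outcome vector order: (B.R0,B.R1,C.R0)
SC: 8 outcomes — {0/0/0 0/0/2 0/1/0 0/1/2 0/2/0 0/2/2 2/1/0 2/2/0}
TSO: 8 outcomes — {0/0/0 0/0/2 0/1/0 0/1/2 0/2/0 0/2/2 2/1/0 2/2/0}
PSO: 9 outcomes — {0/0/0 0/0/2 0/1/0 0/1/2 0/2/0 0/2/2 2/0/0 2/1/0 2/2/0}
target 0/0/0 ∈ {SC,TSO,PSO}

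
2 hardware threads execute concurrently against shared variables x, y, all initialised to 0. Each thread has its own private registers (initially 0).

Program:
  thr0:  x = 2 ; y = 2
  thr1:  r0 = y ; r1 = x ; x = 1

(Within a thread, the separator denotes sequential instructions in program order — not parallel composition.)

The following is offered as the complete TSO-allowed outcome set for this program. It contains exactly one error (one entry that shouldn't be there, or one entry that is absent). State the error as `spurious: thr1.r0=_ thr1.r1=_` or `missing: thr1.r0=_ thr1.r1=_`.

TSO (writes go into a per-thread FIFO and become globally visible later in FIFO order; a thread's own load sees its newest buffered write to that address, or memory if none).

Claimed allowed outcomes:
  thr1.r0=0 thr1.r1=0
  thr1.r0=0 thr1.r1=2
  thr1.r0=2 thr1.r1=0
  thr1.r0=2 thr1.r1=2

outcome vector order: (thr1.r0,thr1.r1)
under TSO → <0 0> <0 2> <2 2>
claimed∖TSO = {<2 0>}

spurious: thr1.r0=2 thr1.r1=0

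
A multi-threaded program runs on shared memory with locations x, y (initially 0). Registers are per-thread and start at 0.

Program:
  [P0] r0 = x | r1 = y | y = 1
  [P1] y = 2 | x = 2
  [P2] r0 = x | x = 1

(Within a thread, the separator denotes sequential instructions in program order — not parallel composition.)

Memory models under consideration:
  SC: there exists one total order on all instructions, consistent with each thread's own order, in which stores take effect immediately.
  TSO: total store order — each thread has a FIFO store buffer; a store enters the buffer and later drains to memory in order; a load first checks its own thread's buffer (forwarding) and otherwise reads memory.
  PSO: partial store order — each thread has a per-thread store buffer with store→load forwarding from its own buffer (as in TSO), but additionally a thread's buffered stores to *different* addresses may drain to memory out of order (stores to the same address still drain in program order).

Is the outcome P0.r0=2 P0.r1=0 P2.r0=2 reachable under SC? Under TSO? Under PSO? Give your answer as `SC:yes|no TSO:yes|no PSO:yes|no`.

outcome vector order: (P0.r0,P0.r1,P2.r0)
[SC] allowed = {0/0/0, 0/0/2, 0/2/0, 0/2/2, 1/0/0, 1/2/0, 1/2/2, 2/2/0, 2/2/2}
[TSO] allowed = {0/0/0, 0/0/2, 0/2/0, 0/2/2, 1/0/0, 1/2/0, 1/2/2, 2/2/0, 2/2/2}
[PSO] allowed = {0/0/0, 0/0/2, 0/2/0, 0/2/2, 1/0/0, 1/0/2, 1/2/0, 1/2/2, 2/0/0, 2/0/2, 2/2/0, 2/2/2}
target 2/0/2 ∈ {PSO}

SC:no TSO:no PSO:yes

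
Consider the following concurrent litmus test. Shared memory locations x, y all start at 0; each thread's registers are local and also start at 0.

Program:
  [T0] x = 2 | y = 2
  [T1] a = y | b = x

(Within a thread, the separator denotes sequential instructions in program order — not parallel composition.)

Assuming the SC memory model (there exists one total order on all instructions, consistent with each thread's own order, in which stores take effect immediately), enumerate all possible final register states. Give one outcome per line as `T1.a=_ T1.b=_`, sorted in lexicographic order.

outcome vector order: (T1.a,T1.b)
|SC outcomes| = 3

T1.a=0 T1.b=0
T1.a=0 T1.b=2
T1.a=2 T1.b=2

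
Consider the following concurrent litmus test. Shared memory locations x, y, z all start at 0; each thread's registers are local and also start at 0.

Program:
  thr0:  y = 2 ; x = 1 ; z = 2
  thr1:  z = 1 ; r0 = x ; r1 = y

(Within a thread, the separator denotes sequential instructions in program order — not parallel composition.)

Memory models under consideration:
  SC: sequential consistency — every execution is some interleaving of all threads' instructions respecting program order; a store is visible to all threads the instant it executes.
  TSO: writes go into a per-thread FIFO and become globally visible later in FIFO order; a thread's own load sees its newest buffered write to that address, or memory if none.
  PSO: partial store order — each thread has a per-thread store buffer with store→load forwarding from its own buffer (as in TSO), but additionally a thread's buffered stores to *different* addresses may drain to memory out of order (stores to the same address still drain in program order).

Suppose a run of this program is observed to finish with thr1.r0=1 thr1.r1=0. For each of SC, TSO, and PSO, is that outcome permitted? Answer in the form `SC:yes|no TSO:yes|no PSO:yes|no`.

SC:no TSO:no PSO:yes

outcome vector order: (thr1.r0,thr1.r1)
SC (3): 00; 02; 12
TSO (3): 00; 02; 12
PSO (4): 00; 02; 10; 12
target 10 ∈ {PSO}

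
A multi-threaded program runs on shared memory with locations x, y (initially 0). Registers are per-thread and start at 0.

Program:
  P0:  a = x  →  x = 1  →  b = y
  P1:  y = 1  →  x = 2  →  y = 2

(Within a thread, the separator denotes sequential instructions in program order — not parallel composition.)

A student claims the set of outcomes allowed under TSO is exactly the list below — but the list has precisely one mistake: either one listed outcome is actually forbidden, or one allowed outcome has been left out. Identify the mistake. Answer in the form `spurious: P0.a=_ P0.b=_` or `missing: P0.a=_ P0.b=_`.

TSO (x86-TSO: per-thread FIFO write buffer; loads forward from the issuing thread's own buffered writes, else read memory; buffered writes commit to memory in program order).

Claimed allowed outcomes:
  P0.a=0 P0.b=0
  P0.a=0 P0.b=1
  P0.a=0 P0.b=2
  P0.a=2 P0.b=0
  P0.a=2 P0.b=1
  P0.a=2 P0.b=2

spurious: P0.a=2 P0.b=0

outcome vector order: (P0.a,P0.b)
TSO (5): (0,0), (0,1), (0,2), (2,1), (2,2)
claimed∖TSO = {(2,0)}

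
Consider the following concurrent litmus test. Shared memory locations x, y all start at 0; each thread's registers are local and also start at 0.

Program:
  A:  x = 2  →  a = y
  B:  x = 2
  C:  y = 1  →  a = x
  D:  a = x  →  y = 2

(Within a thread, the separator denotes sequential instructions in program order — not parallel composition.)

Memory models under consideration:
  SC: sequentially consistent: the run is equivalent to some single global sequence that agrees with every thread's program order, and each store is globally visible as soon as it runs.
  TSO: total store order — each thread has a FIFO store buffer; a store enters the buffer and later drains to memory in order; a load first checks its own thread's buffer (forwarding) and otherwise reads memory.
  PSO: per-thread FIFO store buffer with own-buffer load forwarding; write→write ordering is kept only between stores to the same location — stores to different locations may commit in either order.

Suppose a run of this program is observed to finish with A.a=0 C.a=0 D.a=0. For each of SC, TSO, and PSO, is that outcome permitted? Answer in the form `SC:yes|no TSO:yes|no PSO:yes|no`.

outcome vector order: (A.a,C.a,D.a)
[SC] allowed = {(0,2,0) (0,2,2) (1,0,0) (1,0,2) (1,2,0) (1,2,2) (2,0,0) (2,0,2) (2,2,0) (2,2,2)}
[TSO] allowed = {(0,0,0) (0,0,2) (0,2,0) (0,2,2) (1,0,0) (1,0,2) (1,2,0) (1,2,2) (2,0,0) (2,0,2) (2,2,0) (2,2,2)}
[PSO] allowed = {(0,0,0) (0,0,2) (0,2,0) (0,2,2) (1,0,0) (1,0,2) (1,2,0) (1,2,2) (2,0,0) (2,0,2) (2,2,0) (2,2,2)}
target (0,0,0) ∈ {TSO,PSO}

SC:no TSO:yes PSO:yes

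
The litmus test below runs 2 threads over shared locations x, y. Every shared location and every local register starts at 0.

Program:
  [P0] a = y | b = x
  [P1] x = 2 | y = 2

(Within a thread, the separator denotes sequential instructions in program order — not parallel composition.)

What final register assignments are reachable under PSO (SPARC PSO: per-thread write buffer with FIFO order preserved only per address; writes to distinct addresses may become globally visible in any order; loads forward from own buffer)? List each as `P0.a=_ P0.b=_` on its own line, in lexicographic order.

outcome vector order: (P0.a,P0.b)
|PSO outcomes| = 4

P0.a=0 P0.b=0
P0.a=0 P0.b=2
P0.a=2 P0.b=0
P0.a=2 P0.b=2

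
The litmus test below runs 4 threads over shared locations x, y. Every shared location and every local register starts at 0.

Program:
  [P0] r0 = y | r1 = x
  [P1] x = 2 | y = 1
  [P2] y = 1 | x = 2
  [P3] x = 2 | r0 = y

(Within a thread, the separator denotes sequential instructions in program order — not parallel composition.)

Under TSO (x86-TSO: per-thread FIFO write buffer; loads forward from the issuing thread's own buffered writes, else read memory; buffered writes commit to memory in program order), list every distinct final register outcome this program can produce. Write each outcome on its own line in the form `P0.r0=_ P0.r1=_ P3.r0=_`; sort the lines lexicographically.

outcome vector order: (P0.r0,P0.r1,P3.r0)
|TSO outcomes| = 8

P0.r0=0 P0.r1=0 P3.r0=0
P0.r0=0 P0.r1=0 P3.r0=1
P0.r0=0 P0.r1=2 P3.r0=0
P0.r0=0 P0.r1=2 P3.r0=1
P0.r0=1 P0.r1=0 P3.r0=0
P0.r0=1 P0.r1=0 P3.r0=1
P0.r0=1 P0.r1=2 P3.r0=0
P0.r0=1 P0.r1=2 P3.r0=1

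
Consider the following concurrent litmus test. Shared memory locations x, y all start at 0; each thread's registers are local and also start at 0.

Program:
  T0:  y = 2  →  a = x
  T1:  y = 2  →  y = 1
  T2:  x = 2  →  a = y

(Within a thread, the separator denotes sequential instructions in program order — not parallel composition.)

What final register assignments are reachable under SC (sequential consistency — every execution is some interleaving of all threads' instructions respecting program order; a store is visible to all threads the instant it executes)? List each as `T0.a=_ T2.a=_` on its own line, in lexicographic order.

T0.a=0 T2.a=1
T0.a=0 T2.a=2
T0.a=2 T2.a=0
T0.a=2 T2.a=1
T0.a=2 T2.a=2

outcome vector order: (T0.a,T2.a)
|SC outcomes| = 5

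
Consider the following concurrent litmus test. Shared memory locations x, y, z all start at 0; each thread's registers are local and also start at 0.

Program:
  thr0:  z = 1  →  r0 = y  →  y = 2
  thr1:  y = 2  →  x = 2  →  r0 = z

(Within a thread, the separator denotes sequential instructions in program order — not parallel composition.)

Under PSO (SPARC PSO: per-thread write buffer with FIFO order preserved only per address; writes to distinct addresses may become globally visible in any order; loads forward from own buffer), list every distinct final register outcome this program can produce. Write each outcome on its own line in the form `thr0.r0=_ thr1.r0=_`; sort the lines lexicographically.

outcome vector order: (thr0.r0,thr1.r0)
|PSO outcomes| = 4

thr0.r0=0 thr1.r0=0
thr0.r0=0 thr1.r0=1
thr0.r0=2 thr1.r0=0
thr0.r0=2 thr1.r0=1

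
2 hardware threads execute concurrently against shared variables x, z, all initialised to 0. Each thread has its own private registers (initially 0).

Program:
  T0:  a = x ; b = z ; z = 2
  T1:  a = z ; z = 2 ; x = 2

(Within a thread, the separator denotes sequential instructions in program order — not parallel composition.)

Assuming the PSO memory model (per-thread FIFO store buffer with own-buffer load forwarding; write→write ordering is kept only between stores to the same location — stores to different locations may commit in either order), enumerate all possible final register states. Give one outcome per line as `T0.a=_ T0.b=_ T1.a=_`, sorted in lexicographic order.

outcome vector order: (T0.a,T0.b,T1.a)
|PSO outcomes| = 5

T0.a=0 T0.b=0 T1.a=0
T0.a=0 T0.b=0 T1.a=2
T0.a=0 T0.b=2 T1.a=0
T0.a=2 T0.b=0 T1.a=0
T0.a=2 T0.b=2 T1.a=0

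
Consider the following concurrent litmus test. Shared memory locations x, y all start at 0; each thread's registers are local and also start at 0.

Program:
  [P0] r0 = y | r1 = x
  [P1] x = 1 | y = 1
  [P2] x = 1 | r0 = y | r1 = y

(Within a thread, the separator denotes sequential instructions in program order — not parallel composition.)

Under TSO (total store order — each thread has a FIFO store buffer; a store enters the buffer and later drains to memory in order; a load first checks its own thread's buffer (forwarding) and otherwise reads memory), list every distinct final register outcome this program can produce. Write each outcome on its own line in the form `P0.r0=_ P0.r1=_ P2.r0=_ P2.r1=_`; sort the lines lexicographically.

P0.r0=0 P0.r1=0 P2.r0=0 P2.r1=0
P0.r0=0 P0.r1=0 P2.r0=0 P2.r1=1
P0.r0=0 P0.r1=0 P2.r0=1 P2.r1=1
P0.r0=0 P0.r1=1 P2.r0=0 P2.r1=0
P0.r0=0 P0.r1=1 P2.r0=0 P2.r1=1
P0.r0=0 P0.r1=1 P2.r0=1 P2.r1=1
P0.r0=1 P0.r1=1 P2.r0=0 P2.r1=0
P0.r0=1 P0.r1=1 P2.r0=0 P2.r1=1
P0.r0=1 P0.r1=1 P2.r0=1 P2.r1=1

outcome vector order: (P0.r0,P0.r1,P2.r0,P2.r1)
|TSO outcomes| = 9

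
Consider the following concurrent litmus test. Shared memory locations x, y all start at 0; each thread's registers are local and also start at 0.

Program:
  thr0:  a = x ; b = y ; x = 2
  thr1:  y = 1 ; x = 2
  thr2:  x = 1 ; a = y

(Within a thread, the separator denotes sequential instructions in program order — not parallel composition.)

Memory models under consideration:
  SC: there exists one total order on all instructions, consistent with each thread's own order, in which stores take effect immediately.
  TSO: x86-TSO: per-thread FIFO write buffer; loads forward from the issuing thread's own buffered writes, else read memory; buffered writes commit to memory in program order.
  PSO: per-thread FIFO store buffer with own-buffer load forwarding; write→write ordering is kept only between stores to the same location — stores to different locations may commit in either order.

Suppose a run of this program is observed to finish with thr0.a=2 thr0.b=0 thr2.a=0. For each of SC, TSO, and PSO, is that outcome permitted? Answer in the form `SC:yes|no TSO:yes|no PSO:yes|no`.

SC:no TSO:no PSO:yes

outcome vector order: (thr0.a,thr0.b,thr2.a)
SC (10): 0/0/0; 0/0/1; 0/1/0; 0/1/1; 1/0/0; 1/0/1; 1/1/0; 1/1/1; 2/1/0; 2/1/1
TSO (10): 0/0/0; 0/0/1; 0/1/0; 0/1/1; 1/0/0; 1/0/1; 1/1/0; 1/1/1; 2/1/0; 2/1/1
PSO (12): 0/0/0; 0/0/1; 0/1/0; 0/1/1; 1/0/0; 1/0/1; 1/1/0; 1/1/1; 2/0/0; 2/0/1; 2/1/0; 2/1/1
target 2/0/0 ∈ {PSO}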